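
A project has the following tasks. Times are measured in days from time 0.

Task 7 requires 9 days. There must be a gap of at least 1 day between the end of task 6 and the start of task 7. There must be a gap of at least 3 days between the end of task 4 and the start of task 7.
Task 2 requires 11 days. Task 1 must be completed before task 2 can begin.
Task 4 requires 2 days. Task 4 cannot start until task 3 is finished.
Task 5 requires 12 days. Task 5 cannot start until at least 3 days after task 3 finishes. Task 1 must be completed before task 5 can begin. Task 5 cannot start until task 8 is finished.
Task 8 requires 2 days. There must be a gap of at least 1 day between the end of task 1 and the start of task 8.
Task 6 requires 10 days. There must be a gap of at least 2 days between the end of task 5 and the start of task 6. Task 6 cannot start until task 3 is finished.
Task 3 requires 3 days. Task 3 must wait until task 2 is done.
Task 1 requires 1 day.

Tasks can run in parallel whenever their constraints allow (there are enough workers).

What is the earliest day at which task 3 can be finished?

15

Task 1 has no prerequisites, so it starts at day 0 and finishes at day 1.
After task 1 (finishes day 1), task 2 can start at day 1 and finishes at day 12.
Task 3 cannot begin until task 2 (finishes day 12). It runs from day 12 to 12 + 3 = day 15.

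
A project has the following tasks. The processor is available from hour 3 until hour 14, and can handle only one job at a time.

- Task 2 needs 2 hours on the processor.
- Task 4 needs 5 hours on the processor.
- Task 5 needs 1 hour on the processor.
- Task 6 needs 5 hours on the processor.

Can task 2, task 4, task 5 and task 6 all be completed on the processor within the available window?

No

The processor window is 14 − 3 = 11 hours.
Running back to back, the jobs need 2 + 5 + 1 + 5 = 13 hours on the processor.
Since 13 > 11, they cannot all fit.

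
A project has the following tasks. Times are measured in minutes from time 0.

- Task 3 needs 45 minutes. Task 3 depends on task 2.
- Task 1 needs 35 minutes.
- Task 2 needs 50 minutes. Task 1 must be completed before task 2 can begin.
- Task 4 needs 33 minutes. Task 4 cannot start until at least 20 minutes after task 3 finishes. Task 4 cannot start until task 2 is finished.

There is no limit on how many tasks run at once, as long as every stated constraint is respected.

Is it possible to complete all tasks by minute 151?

Nothing blocks task 1, so it runs from minute 0 to minute 35.
After task 1 (finishes minute 35), task 2 can start at minute 35 and finishes at minute 85.
Task 3 waits on task 2 (finishes minute 85), so it starts at minute 85 and finishes at 85 + 45 = minute 130.
Task 4 cannot start until task 3 (finishes minute 130, plus 20-minute gap → minute 150); task 2 (finishes minute 85). The controlling bound is minute 150, so task 4 finishes at 150 + 33 = minute 183.
The earliest everything can be done is minute 183, which is after the deadline of 151, so it is not possible.

No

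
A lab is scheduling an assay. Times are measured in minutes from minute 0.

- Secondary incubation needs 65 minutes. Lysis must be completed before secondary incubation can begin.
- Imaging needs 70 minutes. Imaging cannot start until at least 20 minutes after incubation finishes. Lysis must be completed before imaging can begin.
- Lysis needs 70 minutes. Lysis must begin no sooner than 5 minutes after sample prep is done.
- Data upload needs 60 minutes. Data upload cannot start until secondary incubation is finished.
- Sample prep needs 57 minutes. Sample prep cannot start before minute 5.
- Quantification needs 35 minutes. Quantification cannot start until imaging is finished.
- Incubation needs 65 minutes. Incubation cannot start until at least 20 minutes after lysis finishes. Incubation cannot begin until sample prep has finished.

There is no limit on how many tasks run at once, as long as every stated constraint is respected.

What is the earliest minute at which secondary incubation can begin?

137

Sample prep cannot begin until its own release at minute 5. It runs from minute 5 to 5 + 57 = minute 62.
After sample prep (finishes minute 62, plus 5-minute gap → minute 67), lysis can start at minute 67 and finishes at minute 137.
Secondary incubation waits on lysis (finishes minute 137), so the earliest it can start is minute 137.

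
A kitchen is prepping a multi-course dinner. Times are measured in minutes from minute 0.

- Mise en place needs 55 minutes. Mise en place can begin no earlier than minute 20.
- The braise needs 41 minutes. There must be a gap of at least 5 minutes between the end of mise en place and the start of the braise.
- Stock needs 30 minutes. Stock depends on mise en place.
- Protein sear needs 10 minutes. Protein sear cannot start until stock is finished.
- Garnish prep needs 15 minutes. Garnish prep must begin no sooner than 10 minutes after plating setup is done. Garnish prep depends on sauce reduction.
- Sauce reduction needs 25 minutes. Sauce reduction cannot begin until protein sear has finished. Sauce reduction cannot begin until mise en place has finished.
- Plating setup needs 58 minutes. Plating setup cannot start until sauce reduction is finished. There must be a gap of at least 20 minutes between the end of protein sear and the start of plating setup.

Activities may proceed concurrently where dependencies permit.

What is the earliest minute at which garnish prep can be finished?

Mise en place cannot begin until its own release at minute 20. It runs from minute 20 to 20 + 55 = minute 75.
Stock cannot begin until mise en place (finishes minute 75). It runs from minute 75 to 75 + 30 = minute 105.
After stock (finishes minute 105), protein sear can start at minute 105 and finishes at minute 115.
Sauce reduction needs all of protein sear (finishes minute 115); mise en place (finishes minute 75). That puts its earliest start at minute 115; it finishes at 115 + 25 = minute 140.
Plating setup cannot start until sauce reduction (finishes minute 140); protein sear (finishes minute 115, plus 20-minute gap → minute 135). The controlling bound is minute 140, so plating setup finishes at 140 + 58 = minute 198.
Garnish prep needs all of plating setup (finishes minute 198, plus 10-minute gap → minute 208); sauce reduction (finishes minute 140). That puts its earliest start at minute 208; it finishes at 208 + 15 = minute 223.

223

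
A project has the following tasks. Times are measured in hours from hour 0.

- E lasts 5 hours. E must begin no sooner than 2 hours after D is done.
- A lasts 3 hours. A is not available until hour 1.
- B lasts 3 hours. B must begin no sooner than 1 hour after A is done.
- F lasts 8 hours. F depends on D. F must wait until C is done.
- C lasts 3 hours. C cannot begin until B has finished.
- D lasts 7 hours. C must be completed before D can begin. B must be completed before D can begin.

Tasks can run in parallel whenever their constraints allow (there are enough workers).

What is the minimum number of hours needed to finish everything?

26

After its own release at hour 1, A can start at hour 1 and finishes at hour 4.
After A (finishes hour 4, plus 1-hour gap → hour 5), B can start at hour 5 and finishes at hour 8.
C cannot begin until B (finishes hour 8). It runs from hour 8 to 8 + 3 = hour 11.
D cannot start until C (finishes hour 11); B (finishes hour 8). The controlling bound is hour 11, so D finishes at 11 + 7 = hour 18.
F needs all of D (finishes hour 18); C (finishes hour 11). That puts its earliest start at hour 18; it finishes at 18 + 8 = hour 26.
After D (finishes hour 18, plus 2-hour gap → hour 20), E can start at hour 20 and finishes at hour 25.
All tasks are finished once the last one completes. Finish times: A at 4, B at 8, C at 11, D at 18, E at 25, F at 26. The latest is hour 26.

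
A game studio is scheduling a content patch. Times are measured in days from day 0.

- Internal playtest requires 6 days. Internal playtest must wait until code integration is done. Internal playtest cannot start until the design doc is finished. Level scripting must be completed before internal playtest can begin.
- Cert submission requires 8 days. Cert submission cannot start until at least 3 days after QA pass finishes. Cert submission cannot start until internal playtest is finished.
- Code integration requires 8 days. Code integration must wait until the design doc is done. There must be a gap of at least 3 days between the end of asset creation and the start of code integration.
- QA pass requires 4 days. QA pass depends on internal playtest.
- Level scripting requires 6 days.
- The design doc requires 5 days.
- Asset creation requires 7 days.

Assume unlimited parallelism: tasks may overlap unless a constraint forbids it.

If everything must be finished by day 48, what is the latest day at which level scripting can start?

21

To finish by day 48, cert submission (duration 8) must start no later than day 40.
Since cert submission (must start by day 40, minus 3-day gap → day 37) depends on it, QA pass must finish by day 37. Backing off its 4-day duration gives a latest start of day 33.
For internal playtest: QA pass (must start by day 33); cert submission (must start by day 40). The most restrictive is day 33; with a 6-day duration, internal playtest must start by day 27.
Level scripting has to be done before internal playtest (must start by day 27). That means finishing by day 27, i.e. starting by 27 − 6 = day 21.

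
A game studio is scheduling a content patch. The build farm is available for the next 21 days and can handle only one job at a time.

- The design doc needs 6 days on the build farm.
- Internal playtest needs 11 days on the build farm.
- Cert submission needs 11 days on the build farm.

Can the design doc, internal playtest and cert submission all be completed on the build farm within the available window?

Running back to back, the jobs need 6 + 11 + 11 = 28 days on the build farm.
Since 28 > 21, they cannot all fit.

No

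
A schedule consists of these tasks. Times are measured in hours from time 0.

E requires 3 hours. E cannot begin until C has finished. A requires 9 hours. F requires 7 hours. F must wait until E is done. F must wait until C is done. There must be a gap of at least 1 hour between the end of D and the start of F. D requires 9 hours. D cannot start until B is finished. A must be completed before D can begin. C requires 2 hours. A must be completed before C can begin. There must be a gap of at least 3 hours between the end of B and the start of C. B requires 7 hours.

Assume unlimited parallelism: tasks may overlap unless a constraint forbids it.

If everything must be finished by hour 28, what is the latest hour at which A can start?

2

Nothing follows F; the deadline of hour 28 is its only limit. It must start by 28 − 7 = hour 21.
E has to be done before F (must start by hour 21). That means finishing by hour 21, i.e. starting by 21 − 3 = hour 18.
C must finish in time for E (must start by hour 18); F (must start by hour 21). The tightest is hour 18, so C must start by 18 − 2 = hour 16.
D has to be done before F (must start by hour 21, minus 1-hour gap → hour 20). That means finishing by hour 20, i.e. starting by 20 − 9 = hour 11.
A feeds C (must start by hour 16); D (must start by hour 11). Taking the minimum, A must finish by hour 11 and start by 11 − 9 = hour 2.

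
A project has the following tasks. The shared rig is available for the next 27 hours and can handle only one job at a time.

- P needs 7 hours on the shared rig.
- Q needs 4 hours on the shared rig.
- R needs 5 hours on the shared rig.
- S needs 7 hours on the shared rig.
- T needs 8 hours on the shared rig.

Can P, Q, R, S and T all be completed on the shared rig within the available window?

Running back to back, the jobs need 7 + 4 + 5 + 7 + 8 = 31 hours on the shared rig.
Since 31 > 27, they cannot all fit.

No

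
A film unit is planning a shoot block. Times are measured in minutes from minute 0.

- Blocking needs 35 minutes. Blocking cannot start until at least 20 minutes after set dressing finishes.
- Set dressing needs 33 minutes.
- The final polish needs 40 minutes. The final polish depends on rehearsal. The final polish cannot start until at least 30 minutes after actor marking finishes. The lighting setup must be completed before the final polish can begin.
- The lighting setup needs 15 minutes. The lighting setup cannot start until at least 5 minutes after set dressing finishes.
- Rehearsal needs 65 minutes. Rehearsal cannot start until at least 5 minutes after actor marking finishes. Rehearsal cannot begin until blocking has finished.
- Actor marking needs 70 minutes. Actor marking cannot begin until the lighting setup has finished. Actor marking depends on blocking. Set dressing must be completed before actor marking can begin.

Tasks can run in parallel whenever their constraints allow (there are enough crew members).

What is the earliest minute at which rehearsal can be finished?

228

Set dressing can start immediately at minute 0; it finishes at minute 33.
Blocking cannot begin until set dressing (finishes minute 33, plus 20-minute gap → minute 53). It runs from minute 53 to 53 + 35 = minute 88.
The lighting setup cannot begin until set dressing (finishes minute 33, plus 5-minute gap → minute 38). It runs from minute 38 to 38 + 15 = minute 53.
Actor marking has to wait for the lighting setup (finishes minute 53); blocking (finishes minute 88); set dressing (finishes minute 33). The latest of these is minute 88, so actor marking runs minute 88 to 88 + 70 = minute 158.
Rehearsal has to wait for actor marking (finishes minute 158, plus 5-minute gap → minute 163); blocking (finishes minute 88). The latest of these is minute 163, so rehearsal runs minute 163 to 163 + 65 = minute 228.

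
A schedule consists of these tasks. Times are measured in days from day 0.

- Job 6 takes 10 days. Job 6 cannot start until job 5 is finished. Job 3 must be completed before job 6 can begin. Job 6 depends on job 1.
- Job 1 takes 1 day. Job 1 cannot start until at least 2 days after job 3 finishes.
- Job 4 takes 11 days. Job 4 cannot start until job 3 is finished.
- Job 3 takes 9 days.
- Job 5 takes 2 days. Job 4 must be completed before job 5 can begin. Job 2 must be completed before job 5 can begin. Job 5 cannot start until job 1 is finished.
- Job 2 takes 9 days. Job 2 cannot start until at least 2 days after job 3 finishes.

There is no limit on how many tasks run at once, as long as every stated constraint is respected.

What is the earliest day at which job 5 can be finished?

22

Job 3 has no prerequisites, so it starts at day 0 and finishes at day 9.
Job 4 waits on job 3 (finishes day 9), so it starts at day 9 and finishes at 9 + 11 = day 20.
After job 3 (finishes day 9, plus 2-day gap → day 11), job 2 can start at day 11 and finishes at day 20.
Job 1 waits on job 3 (finishes day 9, plus 2-day gap → day 11), so it starts at day 11 and finishes at 11 + 1 = day 12.
For job 5: job 4 (finishes day 20); job 2 (finishes day 20); job 1 (finishes day 12). Taking the maximum gives a start of day 20, and it finishes at 20 + 2 = day 22.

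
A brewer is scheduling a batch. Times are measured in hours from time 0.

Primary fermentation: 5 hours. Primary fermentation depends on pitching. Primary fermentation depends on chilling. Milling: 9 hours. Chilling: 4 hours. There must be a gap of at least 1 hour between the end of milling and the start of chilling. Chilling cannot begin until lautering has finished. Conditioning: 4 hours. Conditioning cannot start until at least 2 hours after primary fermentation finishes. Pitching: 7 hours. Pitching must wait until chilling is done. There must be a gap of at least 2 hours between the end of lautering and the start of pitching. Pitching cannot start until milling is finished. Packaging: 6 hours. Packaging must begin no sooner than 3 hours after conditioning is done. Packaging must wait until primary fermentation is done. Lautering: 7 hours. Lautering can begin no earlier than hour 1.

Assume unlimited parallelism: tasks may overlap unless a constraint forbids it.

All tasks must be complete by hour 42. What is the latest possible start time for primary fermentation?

22

Packaging has no dependents, so it just needs to finish by hour 42. Starting by 42 − 6 = hour 36 achieves that.
Conditioning feeds into packaging (must start by hour 36, minus 3-hour gap → hour 33); so conditioning must finish by hour 33 and therefore start by hour 29.
Primary fermentation must finish in time for conditioning (must start by hour 29, minus 2-hour gap → hour 27); packaging (must start by hour 36). The tightest is hour 27, so primary fermentation must start by 27 − 5 = hour 22.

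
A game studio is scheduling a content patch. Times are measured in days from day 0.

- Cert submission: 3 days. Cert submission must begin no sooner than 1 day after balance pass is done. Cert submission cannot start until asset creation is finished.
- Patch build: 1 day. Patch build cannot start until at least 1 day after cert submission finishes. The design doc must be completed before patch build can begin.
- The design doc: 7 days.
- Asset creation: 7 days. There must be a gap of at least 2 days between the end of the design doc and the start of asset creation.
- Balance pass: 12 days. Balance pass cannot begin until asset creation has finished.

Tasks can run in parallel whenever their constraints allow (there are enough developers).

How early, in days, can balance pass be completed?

The design doc has no prerequisites, so it starts at day 0 and finishes at day 7.
Asset creation cannot begin until the design doc (finishes day 7, plus 2-day gap → day 9). It runs from day 9 to 9 + 7 = day 16.
Balance pass cannot begin until asset creation (finishes day 16). It runs from day 16 to 16 + 12 = day 28.

28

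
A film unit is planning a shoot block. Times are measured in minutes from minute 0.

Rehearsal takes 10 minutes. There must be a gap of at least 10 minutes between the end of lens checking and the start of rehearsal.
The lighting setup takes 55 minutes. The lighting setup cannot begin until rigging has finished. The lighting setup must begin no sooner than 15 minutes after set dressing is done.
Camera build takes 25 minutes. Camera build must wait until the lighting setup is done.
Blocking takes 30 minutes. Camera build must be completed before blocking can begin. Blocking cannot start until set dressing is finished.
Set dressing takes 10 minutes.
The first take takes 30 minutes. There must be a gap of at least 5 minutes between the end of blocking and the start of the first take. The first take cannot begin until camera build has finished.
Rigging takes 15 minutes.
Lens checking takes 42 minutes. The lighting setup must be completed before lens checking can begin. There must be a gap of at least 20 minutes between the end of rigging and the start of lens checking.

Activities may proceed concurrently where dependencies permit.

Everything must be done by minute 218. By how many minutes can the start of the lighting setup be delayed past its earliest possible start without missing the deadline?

48

Nothing blocks set dressing, so it runs from minute 0 to minute 10.
Rigging has no prerequisites, so it starts at minute 0 and finishes at minute 15.
For the lighting setup: rigging (finishes minute 15); set dressing (finishes minute 10, plus 15-minute gap → minute 25). Taking the maximum gives a start of minute 25, and it finishes at 25 + 55 = minute 80.

Working backward from the deadline:
The first take has no dependents, so it just needs to finish by minute 218. Starting by 218 − 30 = minute 188 achieves that.
Blocking feeds into the first take (must start by minute 188, minus 5-minute gap → minute 183); so blocking must finish by minute 183 and therefore start by minute 153.
Camera build feeds blocking (must start by minute 153); the first take (must start by minute 188). Taking the minimum, camera build must finish by minute 153 and start by 153 − 25 = minute 128.
Rehearsal must finish by minute 218; it takes 10 minutes, so it must start by 218 − 10 = minute 208.
Since rehearsal (must start by minute 208, minus 10-minute gap → minute 198) depends on it, lens checking must finish by minute 198. Backing off its 42-minute duration gives a latest start of minute 156.
For the lighting setup: camera build (must start by minute 128); lens checking (must start by minute 156). The most restrictive is minute 128; with a 55-minute duration, the lighting setup must start by minute 73.
So the lighting setup can start as early as minute 25 and as late as minute 73, giving 73 − 25 = 48 minutes of slack.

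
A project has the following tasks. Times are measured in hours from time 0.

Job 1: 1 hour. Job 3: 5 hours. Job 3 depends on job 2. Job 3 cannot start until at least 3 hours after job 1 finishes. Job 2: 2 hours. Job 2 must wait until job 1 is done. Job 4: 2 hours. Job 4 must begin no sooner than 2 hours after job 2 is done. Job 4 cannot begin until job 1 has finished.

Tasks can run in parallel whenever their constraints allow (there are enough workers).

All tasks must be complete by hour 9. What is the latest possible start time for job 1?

0

Nothing follows job 3; the deadline of hour 9 is its only limit. It must start by 9 − 5 = hour 4.
Job 4 has no dependents, so it just needs to finish by hour 9. Starting by 9 − 2 = hour 7 achieves that.
For job 2: job 3 (must start by hour 4); job 4 (must start by hour 7, minus 2-hour gap → hour 5). The most restrictive is hour 4; with a 2-hour duration, job 2 must start by hour 2.
Job 1 has several dependents: job 2 (must start by hour 2); job 3 (must start by hour 4, minus 3-hour gap → hour 1); job 4 (must start by hour 7). The earliest of those limits is hour 1, so job 1 must start by 1 − 1 = hour 0.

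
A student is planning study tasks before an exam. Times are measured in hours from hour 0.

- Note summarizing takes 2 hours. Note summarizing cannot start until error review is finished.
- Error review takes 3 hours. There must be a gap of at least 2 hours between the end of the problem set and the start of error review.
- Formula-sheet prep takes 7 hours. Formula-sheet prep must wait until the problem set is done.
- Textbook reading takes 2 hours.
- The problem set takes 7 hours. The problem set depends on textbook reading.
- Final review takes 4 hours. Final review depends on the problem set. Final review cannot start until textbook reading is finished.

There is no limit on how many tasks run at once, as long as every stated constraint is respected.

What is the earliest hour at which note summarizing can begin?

Textbook reading can start immediately at hour 0; it finishes at hour 2.
The problem set cannot begin until textbook reading (finishes hour 2). It runs from hour 2 to 2 + 7 = hour 9.
Error review cannot begin until the problem set (finishes hour 9, plus 2-hour gap → hour 11). It runs from hour 11 to 11 + 3 = hour 14.
Note summarizing waits on error review (finishes hour 14), so the earliest it can start is hour 14.

14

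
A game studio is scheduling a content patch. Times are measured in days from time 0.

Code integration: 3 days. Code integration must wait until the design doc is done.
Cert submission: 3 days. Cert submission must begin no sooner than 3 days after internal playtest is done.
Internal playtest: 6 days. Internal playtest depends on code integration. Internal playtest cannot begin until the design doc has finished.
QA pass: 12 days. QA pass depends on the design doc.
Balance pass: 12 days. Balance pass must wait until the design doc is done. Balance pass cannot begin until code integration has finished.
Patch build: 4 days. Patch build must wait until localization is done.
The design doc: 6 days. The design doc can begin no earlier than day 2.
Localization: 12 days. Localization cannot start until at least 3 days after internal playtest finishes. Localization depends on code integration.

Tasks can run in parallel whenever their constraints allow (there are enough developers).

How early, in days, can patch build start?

32

The design doc waits on its own release at day 2, so it starts at day 2 and finishes at 2 + 6 = day 8.
Code integration waits on the design doc (finishes day 8), so it starts at day 8 and finishes at 8 + 3 = day 11.
Internal playtest needs all of code integration (finishes day 11); the design doc (finishes day 8). That puts its earliest start at day 11; it finishes at 11 + 6 = day 17.
Localization has to wait for internal playtest (finishes day 17, plus 3-day gap → day 20); code integration (finishes day 11). The latest of these is day 20, so localization runs day 20 to 20 + 12 = day 32.
Patch build waits on localization (finishes day 32), so the earliest it can start is day 32.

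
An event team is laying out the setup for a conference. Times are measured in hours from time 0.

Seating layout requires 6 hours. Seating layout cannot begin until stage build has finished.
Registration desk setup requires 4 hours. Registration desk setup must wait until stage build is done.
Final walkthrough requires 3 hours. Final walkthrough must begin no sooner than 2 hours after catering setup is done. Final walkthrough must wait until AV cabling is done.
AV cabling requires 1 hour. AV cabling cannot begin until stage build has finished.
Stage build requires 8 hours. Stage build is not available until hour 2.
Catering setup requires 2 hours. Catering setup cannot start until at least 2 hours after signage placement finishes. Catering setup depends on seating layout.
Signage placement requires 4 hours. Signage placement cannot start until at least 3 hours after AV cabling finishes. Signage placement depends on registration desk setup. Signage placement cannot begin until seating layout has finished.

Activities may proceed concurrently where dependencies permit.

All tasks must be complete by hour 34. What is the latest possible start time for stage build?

7

Final walkthrough must finish by hour 34; it takes 3 hours, so it must start by 34 − 3 = hour 31.
Catering setup must finish before final walkthrough (must start by hour 31, minus 2-hour gap → hour 29). With a 2-hour duration, catering setup must start by 29 − 2 = hour 27.
Since catering setup (must start by hour 27, minus 2-hour gap → hour 25) depends on it, signage placement must finish by hour 25. Backing off its 4-hour duration gives a latest start of hour 21.
AV cabling feeds signage placement (must start by hour 21, minus 3-hour gap → hour 18); final walkthrough (must start by hour 31). Taking the minimum, AV cabling must finish by hour 18 and start by 18 − 1 = hour 17.
Seating layout feeds signage placement (must start by hour 21); catering setup (must start by hour 27). Taking the minimum, seating layout must finish by hour 21 and start by 21 − 6 = hour 15.
Registration desk setup feeds into signage placement (must start by hour 21); so registration desk setup must finish by hour 21 and therefore start by hour 17.
For stage build: AV cabling (must start by hour 17); seating layout (must start by hour 15); registration desk setup (must start by hour 17). The most restrictive is hour 15; with an 8-hour duration, stage build must start by hour 7.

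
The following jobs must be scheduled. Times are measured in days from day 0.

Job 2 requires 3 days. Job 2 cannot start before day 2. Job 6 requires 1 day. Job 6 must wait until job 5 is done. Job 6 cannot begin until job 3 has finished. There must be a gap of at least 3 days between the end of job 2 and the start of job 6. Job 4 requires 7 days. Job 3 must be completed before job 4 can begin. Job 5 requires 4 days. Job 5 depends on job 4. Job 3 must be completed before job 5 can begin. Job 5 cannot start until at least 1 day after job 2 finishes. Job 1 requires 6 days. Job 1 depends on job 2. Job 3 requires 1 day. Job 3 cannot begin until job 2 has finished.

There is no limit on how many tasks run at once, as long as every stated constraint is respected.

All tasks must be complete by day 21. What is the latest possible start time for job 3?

Nothing follows job 6; the deadline of day 21 is its only limit. It must start by 21 − 1 = day 20.
Since job 6 (must start by day 20) depends on it, job 5 must finish by day 20. Backing off its 4-day duration gives a latest start of day 16.
Job 4 must finish before job 5 (must start by day 16). With a 7-day duration, job 4 must start by 16 − 7 = day 9.
For job 3: job 4 (must start by day 9); job 5 (must start by day 16); job 6 (must start by day 20). The most restrictive is day 9; with a 1-day duration, job 3 must start by day 8.

8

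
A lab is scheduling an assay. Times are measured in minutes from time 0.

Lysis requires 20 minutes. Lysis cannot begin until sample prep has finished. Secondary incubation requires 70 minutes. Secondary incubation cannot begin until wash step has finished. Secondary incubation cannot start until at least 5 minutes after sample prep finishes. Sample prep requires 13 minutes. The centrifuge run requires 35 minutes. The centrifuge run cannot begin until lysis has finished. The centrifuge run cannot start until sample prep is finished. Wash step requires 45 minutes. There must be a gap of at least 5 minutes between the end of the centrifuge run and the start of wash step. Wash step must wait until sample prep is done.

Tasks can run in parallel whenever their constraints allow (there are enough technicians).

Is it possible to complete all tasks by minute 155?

No

Sample prep has no prerequisites, so it starts at minute 0 and finishes at minute 13.
Lysis cannot begin until sample prep (finishes minute 13). It runs from minute 13 to 13 + 20 = minute 33.
The centrifuge run needs all of lysis (finishes minute 33); sample prep (finishes minute 13). That puts its earliest start at minute 33; it finishes at 33 + 35 = minute 68.
Wash step needs all of the centrifuge run (finishes minute 68, plus 5-minute gap → minute 73); sample prep (finishes minute 13). That puts its earliest start at minute 73; it finishes at 73 + 45 = minute 118.
Secondary incubation cannot start until wash step (finishes minute 118); sample prep (finishes minute 13, plus 5-minute gap → minute 18). The controlling bound is minute 118, so secondary incubation finishes at 118 + 70 = minute 188.
The earliest everything can be done is minute 188, which is after the deadline of 155, so it is not possible.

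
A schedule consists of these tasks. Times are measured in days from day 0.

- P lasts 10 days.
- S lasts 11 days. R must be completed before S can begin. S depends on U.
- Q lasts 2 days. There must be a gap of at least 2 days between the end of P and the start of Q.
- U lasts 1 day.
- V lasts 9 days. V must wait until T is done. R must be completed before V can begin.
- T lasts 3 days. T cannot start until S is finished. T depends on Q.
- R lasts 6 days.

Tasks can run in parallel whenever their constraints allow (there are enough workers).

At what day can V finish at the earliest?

29

Nothing blocks U, so it runs from day 0 to day 1.
R has no prerequisites, so it starts at day 0 and finishes at day 6.
For S: R (finishes day 6); U (finishes day 1). Taking the maximum gives a start of day 6, and it finishes at 6 + 11 = day 17.
P can start immediately at day 0; it finishes at day 10.
After P (finishes day 10, plus 2-day gap → day 12), Q can start at day 12 and finishes at day 14.
For T: S (finishes day 17); Q (finishes day 14). Taking the maximum gives a start of day 17, and it finishes at 17 + 3 = day 20.
For V: T (finishes day 20); R (finishes day 6). Taking the maximum gives a start of day 20, and it finishes at 20 + 9 = day 29.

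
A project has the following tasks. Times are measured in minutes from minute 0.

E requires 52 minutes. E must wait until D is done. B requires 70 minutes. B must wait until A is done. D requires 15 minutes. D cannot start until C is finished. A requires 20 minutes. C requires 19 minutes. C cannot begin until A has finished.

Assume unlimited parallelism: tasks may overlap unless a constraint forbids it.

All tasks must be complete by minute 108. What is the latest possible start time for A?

B must finish by minute 108; it takes 70 minutes, so it must start by 108 − 70 = minute 38.
E must finish by minute 108; it takes 52 minutes, so it must start by 108 − 52 = minute 56.
Since E (must start by minute 56) depends on it, D must finish by minute 56. Backing off its 15-minute duration gives a latest start of minute 41.
C must finish before D (must start by minute 41). With a 19-minute duration, C must start by 41 − 19 = minute 22.
For A: B (must start by minute 38); C (must start by minute 22). The most restrictive is minute 22; with a 20-minute duration, A must start by minute 2.

2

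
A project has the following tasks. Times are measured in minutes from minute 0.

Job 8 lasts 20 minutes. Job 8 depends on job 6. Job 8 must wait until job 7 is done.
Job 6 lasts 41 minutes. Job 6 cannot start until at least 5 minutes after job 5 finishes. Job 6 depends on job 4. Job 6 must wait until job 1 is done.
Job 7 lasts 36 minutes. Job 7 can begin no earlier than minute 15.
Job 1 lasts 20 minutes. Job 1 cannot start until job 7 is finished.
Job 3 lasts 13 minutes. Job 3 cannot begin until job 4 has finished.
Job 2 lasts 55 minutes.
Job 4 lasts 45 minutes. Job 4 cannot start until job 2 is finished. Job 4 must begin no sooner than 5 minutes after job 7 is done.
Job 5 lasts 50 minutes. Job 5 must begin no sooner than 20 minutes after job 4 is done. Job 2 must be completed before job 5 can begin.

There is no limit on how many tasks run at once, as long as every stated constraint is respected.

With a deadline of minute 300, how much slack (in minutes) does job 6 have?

63

Job 7 waits on its own release at minute 15, so it starts at minute 15 and finishes at 15 + 36 = minute 51.
Job 1 waits on job 7 (finishes minute 51), so it starts at minute 51 and finishes at 51 + 20 = minute 71.
Nothing blocks job 2, so it runs from minute 0 to minute 55.
Job 4 needs all of job 2 (finishes minute 55); job 7 (finishes minute 51, plus 5-minute gap → minute 56). That puts its earliest start at minute 56; it finishes at 56 + 45 = minute 101.
For job 5: job 4 (finishes minute 101, plus 20-minute gap → minute 121); job 2 (finishes minute 55). Taking the maximum gives a start of minute 121, and it finishes at 121 + 50 = minute 171.
Job 6 cannot start until job 5 (finishes minute 171, plus 5-minute gap → minute 176); job 4 (finishes minute 101); job 1 (finishes minute 71). The controlling bound is minute 176, so job 6 finishes at 176 + 41 = minute 217.

Working backward from the deadline:
Job 8 has no dependents, so it just needs to finish by minute 300. Starting by 300 − 20 = minute 280 achieves that.
Since job 8 (must start by minute 280) depends on it, job 6 must finish by minute 280. Backing off its 41-minute duration gives a latest start of minute 239.
So job 6 can start as early as minute 176 and as late as minute 239, giving 239 − 176 = 63 minutes of slack.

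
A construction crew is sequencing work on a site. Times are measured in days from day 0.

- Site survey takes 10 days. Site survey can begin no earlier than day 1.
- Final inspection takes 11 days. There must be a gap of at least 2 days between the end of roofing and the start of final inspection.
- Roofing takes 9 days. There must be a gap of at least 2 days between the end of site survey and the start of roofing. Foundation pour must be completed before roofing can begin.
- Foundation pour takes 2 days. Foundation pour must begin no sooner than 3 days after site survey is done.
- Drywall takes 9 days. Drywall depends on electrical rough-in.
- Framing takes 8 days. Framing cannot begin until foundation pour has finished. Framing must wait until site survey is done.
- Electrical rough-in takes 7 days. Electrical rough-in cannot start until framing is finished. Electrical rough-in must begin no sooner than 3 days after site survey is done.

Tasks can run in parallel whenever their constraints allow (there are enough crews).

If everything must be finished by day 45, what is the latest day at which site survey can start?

6

Drywall must finish by day 45; it takes 9 days, so it must start by 45 − 9 = day 36.
Since drywall (must start by day 36) depends on it, electrical rough-in must finish by day 36. Backing off its 7-day duration gives a latest start of day 29.
Framing feeds into electrical rough-in (must start by day 29); so framing must finish by day 29 and therefore start by day 21.
Final inspection must finish by day 45; it takes 11 days, so it must start by 45 − 11 = day 34.
Roofing has to be done before final inspection (must start by day 34, minus 2-day gap → day 32). That means finishing by day 32, i.e. starting by 32 − 9 = day 23.
For foundation pour: framing (must start by day 21); roofing (must start by day 23). The most restrictive is day 21; with a 2-day duration, foundation pour must start by day 19.
Site survey feeds foundation pour (must start by day 19, minus 3-day gap → day 16); framing (must start by day 21); roofing (must start by day 23, minus 2-day gap → day 21); electrical rough-in (must start by day 29, minus 3-day gap → day 26). Taking the minimum, site survey must finish by day 16 and start by 16 − 10 = day 6.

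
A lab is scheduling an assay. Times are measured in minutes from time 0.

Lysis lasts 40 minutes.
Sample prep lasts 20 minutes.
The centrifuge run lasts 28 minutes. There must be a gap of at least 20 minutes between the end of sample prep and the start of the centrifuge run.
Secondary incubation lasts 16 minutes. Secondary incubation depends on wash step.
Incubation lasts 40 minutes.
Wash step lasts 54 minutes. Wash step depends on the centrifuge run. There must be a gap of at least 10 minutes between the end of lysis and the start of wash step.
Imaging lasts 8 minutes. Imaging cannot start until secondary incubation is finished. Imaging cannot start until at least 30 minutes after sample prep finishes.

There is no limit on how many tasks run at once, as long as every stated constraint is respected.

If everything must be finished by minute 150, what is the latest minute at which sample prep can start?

4

Nothing follows imaging; the deadline of minute 150 is its only limit. It must start by 150 − 8 = minute 142.
Secondary incubation must finish before imaging (must start by minute 142). With a 16-minute duration, secondary incubation must start by 142 − 16 = minute 126.
Wash step has to be done before secondary incubation (must start by minute 126). That means finishing by minute 126, i.e. starting by 126 − 54 = minute 72.
The centrifuge run has to be done before wash step (must start by minute 72). That means finishing by minute 72, i.e. starting by 72 − 28 = minute 44.
Sample prep feeds the centrifuge run (must start by minute 44, minus 20-minute gap → minute 24); imaging (must start by minute 142, minus 30-minute gap → minute 112). Taking the minimum, sample prep must finish by minute 24 and start by 24 − 20 = minute 4.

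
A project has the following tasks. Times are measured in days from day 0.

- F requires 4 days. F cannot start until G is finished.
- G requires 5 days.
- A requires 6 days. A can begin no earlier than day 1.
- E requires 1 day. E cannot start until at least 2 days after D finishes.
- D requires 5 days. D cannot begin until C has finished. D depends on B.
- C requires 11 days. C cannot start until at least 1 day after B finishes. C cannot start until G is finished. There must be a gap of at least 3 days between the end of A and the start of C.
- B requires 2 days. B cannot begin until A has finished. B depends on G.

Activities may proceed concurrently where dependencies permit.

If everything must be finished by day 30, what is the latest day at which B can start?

8

Nothing follows E; the deadline of day 30 is its only limit. It must start by 30 − 1 = day 29.
D must finish before E (must start by day 29, minus 2-day gap → day 27). With a 5-day duration, D must start by 27 − 5 = day 22.
Since D (must start by day 22) depends on it, C must finish by day 22. Backing off its 11-day duration gives a latest start of day 11.
B feeds C (must start by day 11, minus 1-day gap → day 10); D (must start by day 22). Taking the minimum, B must finish by day 10 and start by 10 − 2 = day 8.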